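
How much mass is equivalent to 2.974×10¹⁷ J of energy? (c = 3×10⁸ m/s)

From E = mc², we get m = E/c²
c² = (3×10⁸)² = 9×10¹⁶ m²/s²
m = 2.974×10¹⁷ / 9×10¹⁶ = 3.304 kg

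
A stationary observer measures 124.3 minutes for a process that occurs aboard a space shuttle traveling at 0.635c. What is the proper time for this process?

Dilated time Δt = 124.3 minutes
γ = 1/√(1 - 0.635²) = 1.2945
Δt₀ = Δt/γ = 124.3/1.2945 = 96.02 minutes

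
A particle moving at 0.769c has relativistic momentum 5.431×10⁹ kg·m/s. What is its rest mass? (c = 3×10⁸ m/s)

γ = 1/√(1 - 0.769²) = 1.564
v = 0.769 × 3×10⁸ = 2.307×10⁸ m/s
m = p/(γv) = 5.431×10⁹/(1.564 × 2.307×10⁸) = 15.05 kg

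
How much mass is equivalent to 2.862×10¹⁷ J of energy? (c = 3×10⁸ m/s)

From E = mc², we get m = E/c²
c² = (3×10⁸)² = 9×10¹⁶ m²/s²
m = 2.862×10¹⁷ / 9×10¹⁶ = 3.180 kg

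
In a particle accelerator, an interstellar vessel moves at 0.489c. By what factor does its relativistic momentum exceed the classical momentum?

p_rel = γmv, p_class = mv
Ratio = γ = 1/√(1 - 0.489²)
= 1/√(0.760879) = 1.146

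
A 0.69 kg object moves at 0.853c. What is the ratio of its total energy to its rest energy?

E = γmc², E₀ = mc²
E/E₀ = γ = 1/√(1 - 0.853²) = 1.916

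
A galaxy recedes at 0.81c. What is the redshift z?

β = 0.81
(1+β)/(1-β) = 1.81/0.19 = 9.526
√(9.526) = 3.086
z = 3.086 - 1 = 2.086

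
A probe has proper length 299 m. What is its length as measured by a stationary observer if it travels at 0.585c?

Proper length L₀ = 299 m
γ = 1/√(1 - 0.585²) = 1.233
L = L₀/γ = 299/1.233 = 242.5 m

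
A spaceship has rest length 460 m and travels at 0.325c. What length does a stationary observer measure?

Proper length L₀ = 460 m
γ = 1/√(1 - 0.325²) = 1.0574
L = L₀/γ = 460/1.0574 = 435.0 m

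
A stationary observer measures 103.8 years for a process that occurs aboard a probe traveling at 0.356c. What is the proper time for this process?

Dilated time Δt = 103.8 years
γ = 1/√(1 - 0.356²) = 1.0701
Δt₀ = Δt/γ = 103.8/1.0701 = 97.00 years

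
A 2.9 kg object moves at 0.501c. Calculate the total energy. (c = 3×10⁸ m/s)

γ = 1/√(1 - 0.501²) = 1.1555
mc² = 2.9 × (3×10⁸)² = 2.610×10¹⁷ J
E = γmc² = 1.1555 × 2.610×10¹⁷ = 3.016×10¹⁷ J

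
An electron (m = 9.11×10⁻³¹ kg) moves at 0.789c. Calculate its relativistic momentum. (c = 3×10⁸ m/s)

γ = 1/√(1 - 0.789²) = 1.6276
v = 0.789 × 3×10⁸ = 2.367×10⁸ m/s
p = γmv = 1.6276 × 9.11×10⁻³¹ × 2.367×10⁸ = 3.510×10⁻²² kg·m/s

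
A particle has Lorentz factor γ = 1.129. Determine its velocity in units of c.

From γ = 1/√(1 - v²/c²):
1/γ² = 1/1.129² = 0.7845
v²/c² = 1 - 0.7845 = 0.2155
v/c = √(0.2155) = 0.4642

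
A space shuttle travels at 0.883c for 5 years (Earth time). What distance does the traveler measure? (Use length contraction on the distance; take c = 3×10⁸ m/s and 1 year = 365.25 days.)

Earth distance: d = v × t = 0.883c × 5 yr = 4.180×10¹⁶ m
γ = 2.131
d' = d/γ = 4.180×10¹⁶/2.131 = 1.962×10¹⁶ m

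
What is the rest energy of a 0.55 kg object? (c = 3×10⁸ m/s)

c² = (3×10⁸)² = 9.000×10¹⁶ m²/s²
E₀ = mc² = 0.55 × 9.000×10¹⁶ = 4.950×10¹⁶ J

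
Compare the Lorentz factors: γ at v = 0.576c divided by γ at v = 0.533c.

γ₁ = 1/√(1 - 0.576²) = 1.223
γ₂ = 1/√(1 - 0.533²) = 1.182
γ₁/γ₂ = 1.223/1.182 = 1.035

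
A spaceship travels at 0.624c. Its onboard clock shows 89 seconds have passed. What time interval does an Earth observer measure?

Proper time Δt₀ = 89 seconds
γ = 1/√(1 - 0.624²) = 1.280
Δt = γΔt₀ = 1.280 × 89 = 113.9 seconds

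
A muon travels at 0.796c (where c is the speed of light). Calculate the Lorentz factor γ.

v/c = 0.796, so (v/c)² = 0.633616
1 - (v/c)² = 0.366384
γ = 1/√(0.366384) = 1.652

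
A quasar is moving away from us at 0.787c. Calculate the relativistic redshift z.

β = 0.787
(1+β)/(1-β) = 1.787/0.213 = 8.3897
√(8.3897) = 2.896
z = 2.896 - 1 = 1.896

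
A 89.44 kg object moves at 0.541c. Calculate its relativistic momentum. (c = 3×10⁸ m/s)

γ = 1/√(1 - 0.541²) = 1.189
v = 0.541 × 3×10⁸ = 1.623×10⁸ m/s
p = γmv = 1.189 × 89.44 × 1.623×10⁸ = 1.726×10¹⁰ kg·m/s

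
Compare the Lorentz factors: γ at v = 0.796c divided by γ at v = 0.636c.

γ₁ = 1/√(1 - 0.796²) = 1.652
γ₂ = 1/√(1 - 0.636²) = 1.296
γ₁/γ₂ = 1.652/1.296 = 1.275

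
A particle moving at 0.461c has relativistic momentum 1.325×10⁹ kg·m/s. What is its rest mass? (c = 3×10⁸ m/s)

γ = 1/√(1 - 0.461²) = 1.1269
v = 0.461 × 3×10⁸ = 1.383×10⁸ m/s
m = p/(γv) = 1.325×10⁹/(1.1269 × 1.383×10⁸) = 8.502 kg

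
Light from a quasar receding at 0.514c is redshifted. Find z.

β = 0.514
(1+β)/(1-β) = 1.514/0.486 = 3.115
√(3.115) = 1.765
z = 1.765 - 1 = 0.7650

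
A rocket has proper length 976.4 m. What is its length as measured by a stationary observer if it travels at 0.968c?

Proper length L₀ = 976.4 m
γ = 1/√(1 - 0.968²) = 3.985
L = L₀/γ = 976.4/3.985 = 245.0 m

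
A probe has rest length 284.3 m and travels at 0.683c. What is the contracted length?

Proper length L₀ = 284.3 m
γ = 1/√(1 - 0.683²) = 1.369
L = L₀/γ = 284.3/1.369 = 207.7 m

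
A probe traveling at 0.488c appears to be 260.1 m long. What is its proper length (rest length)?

Contracted length L = 260.1 m
γ = 1/√(1 - 0.488²) = 1.1457
L₀ = γL = 1.1457 × 260.1 = 298.0 m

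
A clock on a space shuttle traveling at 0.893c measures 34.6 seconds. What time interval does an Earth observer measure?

Proper time Δt₀ = 34.6 seconds
γ = 1/√(1 - 0.893²) = 2.222
Δt = γΔt₀ = 2.222 × 34.6 = 76.88 seconds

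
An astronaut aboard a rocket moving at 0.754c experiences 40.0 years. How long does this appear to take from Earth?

Proper time Δt₀ = 40.0 years
γ = 1/√(1 - 0.754²) = 1.52236
Δt = γΔt₀ = 1.52236 × 40.0 = 60.89 years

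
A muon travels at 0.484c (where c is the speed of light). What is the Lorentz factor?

v/c = 0.484, so (v/c)² = 0.234256
1 - (v/c)² = 0.765744
γ = 1/√(0.765744) = 1.143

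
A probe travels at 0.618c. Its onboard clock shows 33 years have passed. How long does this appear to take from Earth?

Proper time Δt₀ = 33 years
γ = 1/√(1 - 0.618²) = 1.272
Δt = γΔt₀ = 1.272 × 33 = 41.98 years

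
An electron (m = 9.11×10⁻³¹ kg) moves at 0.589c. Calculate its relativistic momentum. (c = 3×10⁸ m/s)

γ = 1/√(1 - 0.589²) = 1.2374
v = 0.589 × 3×10⁸ = 1.767×10⁸ m/s
p = γmv = 1.2374 × 9.11×10⁻³¹ × 1.767×10⁸ = 1.992×10⁻²² kg·m/s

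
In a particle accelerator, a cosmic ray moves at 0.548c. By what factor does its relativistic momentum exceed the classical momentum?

p_rel = γmv, p_class = mv
Ratio = γ = 1/√(1 - 0.548²)
= 1/√(0.699696) = 1.195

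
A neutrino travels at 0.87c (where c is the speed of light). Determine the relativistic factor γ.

v/c = 0.87, so (v/c)² = 0.7569
1 - (v/c)² = 0.2431
γ = 1/√(0.2431) = 2.028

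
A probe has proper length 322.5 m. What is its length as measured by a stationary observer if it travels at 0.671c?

Proper length L₀ = 322.5 m
γ = 1/√(1 - 0.671²) = 1.349
L = L₀/γ = 322.5/1.349 = 239.1 m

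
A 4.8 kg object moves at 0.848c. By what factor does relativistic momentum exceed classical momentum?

p_rel = γmv, p_class = mv
Ratio = γ = 1/√(1 - 0.848²) = 1.887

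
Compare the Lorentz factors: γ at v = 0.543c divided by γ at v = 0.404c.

γ₁ = 1/√(1 - 0.543²) = 1.1909
γ₂ = 1/√(1 - 0.404²) = 1.0932
γ₁/γ₂ = 1.1909/1.0932 = 1.089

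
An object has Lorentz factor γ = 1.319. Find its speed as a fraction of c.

From γ = 1/√(1 - v²/c²):
1/γ² = 1/1.319² = 0.5748
v²/c² = 1 - 0.5748 = 0.4252
v/c = √(0.4252) = 0.6521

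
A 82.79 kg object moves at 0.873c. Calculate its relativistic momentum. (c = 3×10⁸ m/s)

γ = 1/√(1 - 0.873²) = 2.0504
v = 0.873 × 3×10⁸ = 2.619×10⁸ m/s
p = γmv = 2.0504 × 82.79 × 2.619×10⁸ = 4.446×10¹⁰ kg·m/s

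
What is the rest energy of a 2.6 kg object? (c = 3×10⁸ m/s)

c² = (3×10⁸)² = 9.000×10¹⁶ m²/s²
E₀ = mc² = 2.6 × 9.000×10¹⁶ = 2.340×10¹⁷ J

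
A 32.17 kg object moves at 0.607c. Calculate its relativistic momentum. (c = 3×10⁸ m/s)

γ = 1/√(1 - 0.607²) = 1.258334
v = 0.607 × 3×10⁸ = 1.821×10⁸ m/s
p = γmv = 1.258334 × 32.17 × 1.821×10⁸ = 7.372×10⁹ kg·m/s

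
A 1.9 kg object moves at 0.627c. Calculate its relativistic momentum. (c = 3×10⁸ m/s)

γ = 1/√(1 - 0.627²) = 1.2837
v = 0.627 × 3×10⁸ = 1.881×10⁸ m/s
p = γmv = 1.2837 × 1.9 × 1.881×10⁸ = 4.588×10⁸ kg·m/s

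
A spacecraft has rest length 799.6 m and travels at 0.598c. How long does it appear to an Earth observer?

Proper length L₀ = 799.6 m
γ = 1/√(1 - 0.598²) = 1.2477
L = L₀/γ = 799.6/1.2477 = 640.9 m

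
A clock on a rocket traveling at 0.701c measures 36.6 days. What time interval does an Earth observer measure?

Proper time Δt₀ = 36.6 days
γ = 1/√(1 - 0.701²) = 1.4022
Δt = γΔt₀ = 1.4022 × 36.6 = 51.32 days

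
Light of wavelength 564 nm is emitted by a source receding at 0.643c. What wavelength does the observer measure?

β = 0.643
Wavelength Doppler factor = √(1.643/0.357) = √(4.602) = 2.145
λ_obs = 564 × 2.145 = 1210 nm (redshift)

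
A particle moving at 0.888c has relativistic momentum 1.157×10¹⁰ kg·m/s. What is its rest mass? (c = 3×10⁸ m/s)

γ = 1/√(1 - 0.888²) = 2.175
v = 0.888 × 3×10⁸ = 2.664×10⁸ m/s
m = p/(γv) = 1.157×10¹⁰/(2.175 × 2.664×10⁸) = 19.97 kg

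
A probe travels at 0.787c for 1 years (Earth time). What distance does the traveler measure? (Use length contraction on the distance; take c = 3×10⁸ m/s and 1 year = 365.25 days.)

Earth distance: d = v × t = 0.787c × 1 yr = 7.451×10¹⁵ m
γ = 1.621
d' = d/γ = 7.451×10¹⁵/1.621 = 4.597×10¹⁵ m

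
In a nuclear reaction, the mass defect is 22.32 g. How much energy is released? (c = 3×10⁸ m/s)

Convert mass defect: Δm = 22.32 g = 0.02232 kg
E = Δm·c² = 0.02232 × (3×10⁸)²
= 0.02232 × 9×10¹⁶ = 2.009×10¹⁵ J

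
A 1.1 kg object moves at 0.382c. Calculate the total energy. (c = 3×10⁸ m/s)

γ = 1/√(1 - 0.382²) = 1.082
mc² = 1.1 × (3×10⁸)² = 9.900×10¹⁶ J
E = γmc² = 1.082 × 9.900×10¹⁶ = 1.071×10¹⁷ J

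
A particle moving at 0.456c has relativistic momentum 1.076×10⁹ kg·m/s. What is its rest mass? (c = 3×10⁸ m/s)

γ = 1/√(1 - 0.456²) = 1.1236
v = 0.456 × 3×10⁸ = 1.368×10⁸ m/s
m = p/(γv) = 1.076×10⁹/(1.1236 × 1.368×10⁸) = 7.000 kg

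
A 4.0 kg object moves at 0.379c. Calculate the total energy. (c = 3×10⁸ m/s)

γ = 1/√(1 - 0.379²) = 1.0806
mc² = 4.0 × (3×10⁸)² = 3.600×10¹⁷ J
E = γmc² = 1.0806 × 3.600×10¹⁷ = 3.890×10¹⁷ J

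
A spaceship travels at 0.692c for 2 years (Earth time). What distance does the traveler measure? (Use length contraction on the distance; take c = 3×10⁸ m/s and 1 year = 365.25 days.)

Earth distance: d = v × t = 0.692c × 2 yr = 1.3103×10¹⁶ m
γ = 1.3852
d' = d/γ = 1.3103×10¹⁶/1.3852 = 9.459×10¹⁵ m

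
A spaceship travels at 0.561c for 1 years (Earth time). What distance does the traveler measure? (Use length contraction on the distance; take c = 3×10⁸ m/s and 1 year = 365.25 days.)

Earth distance: d = v × t = 0.561c × 1 yr = 5.311×10¹⁵ m
γ = 1.208
d' = d/γ = 5.311×10¹⁵/1.208 = 4.397×10¹⁵ m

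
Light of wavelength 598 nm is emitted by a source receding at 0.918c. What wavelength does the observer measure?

β = 0.918
Wavelength Doppler factor = √(1.918/0.082) = √(23.39) = 4.836
λ_obs = 598 × 4.836 = 2892 nm (redshift)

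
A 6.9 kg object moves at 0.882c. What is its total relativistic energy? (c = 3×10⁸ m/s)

γ = 1/√(1 - 0.882²) = 2.122
mc² = 6.9 × (3×10⁸)² = 6.210×10¹⁷ J
E = γmc² = 2.122 × 6.210×10¹⁷ = 1.318×10¹⁸ J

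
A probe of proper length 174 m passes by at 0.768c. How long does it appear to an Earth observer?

Proper length L₀ = 174 m
γ = 1/√(1 - 0.768²) = 1.5614
L = L₀/γ = 174/1.5614 = 111.4 m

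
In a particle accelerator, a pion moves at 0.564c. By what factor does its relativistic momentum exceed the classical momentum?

p_rel = γmv, p_class = mv
Ratio = γ = 1/√(1 - 0.564²)
= 1/√(0.681904) = 1.211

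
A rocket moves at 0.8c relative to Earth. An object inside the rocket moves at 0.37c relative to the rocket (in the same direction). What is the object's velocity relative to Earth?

u = (u' + v)/(1 + u'v/c²)
Numerator: 0.37 + 0.8 = 1.17
Denominator: 1 + 0.296 = 1.296
u = 1.17/1.296 = 0.9028c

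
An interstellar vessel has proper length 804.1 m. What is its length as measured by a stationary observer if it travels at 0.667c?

Proper length L₀ = 804.1 m
γ = 1/√(1 - 0.667²) = 1.3422
L = L₀/γ = 804.1/1.3422 = 599.1 m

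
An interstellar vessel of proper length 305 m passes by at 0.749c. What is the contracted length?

Proper length L₀ = 305 m
γ = 1/√(1 - 0.749²) = 1.509
L = L₀/γ = 305/1.509 = 202.1 m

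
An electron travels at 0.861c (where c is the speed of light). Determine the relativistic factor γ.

v/c = 0.861, so (v/c)² = 0.741321
1 - (v/c)² = 0.258679
γ = 1/√(0.258679) = 1.966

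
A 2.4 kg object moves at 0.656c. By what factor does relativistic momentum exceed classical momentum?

p_rel = γmv, p_class = mv
Ratio = γ = 1/√(1 - 0.656²) = 1.325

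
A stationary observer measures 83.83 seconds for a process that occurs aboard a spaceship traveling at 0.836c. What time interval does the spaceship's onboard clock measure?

Dilated time Δt = 83.83 seconds
γ = 1/√(1 - 0.836²) = 1.8224
Δt₀ = Δt/γ = 83.83/1.8224 = 46.00 seconds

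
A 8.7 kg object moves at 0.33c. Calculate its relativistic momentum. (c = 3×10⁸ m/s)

γ = 1/√(1 - 0.33²) = 1.0593
v = 0.33 × 3×10⁸ = 9.900×10⁷ m/s
p = γmv = 1.0593 × 8.7 × 9.900×10⁷ = 9.124×10⁸ kg·m/s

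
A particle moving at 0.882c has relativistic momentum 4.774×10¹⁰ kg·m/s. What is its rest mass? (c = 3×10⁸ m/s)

γ = 1/√(1 - 0.882²) = 2.12202
v = 0.882 × 3×10⁸ = 2.646×10⁸ m/s
m = p/(γv) = 4.774×10¹⁰/(2.12202 × 2.646×10⁸) = 85.02 kg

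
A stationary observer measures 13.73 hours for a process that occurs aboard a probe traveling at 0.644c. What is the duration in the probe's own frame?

Dilated time Δt = 13.73 hours
γ = 1/√(1 - 0.644²) = 1.307
Δt₀ = Δt/γ = 13.73/1.307 = 10.50 hours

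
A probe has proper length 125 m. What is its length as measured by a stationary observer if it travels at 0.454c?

Proper length L₀ = 125 m
γ = 1/√(1 - 0.454²) = 1.122
L = L₀/γ = 125/1.122 = 111.4 m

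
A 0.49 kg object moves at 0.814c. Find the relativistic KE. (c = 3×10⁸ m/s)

γ = 1/√(1 - 0.814²) = 1.7216
γ - 1 = 0.7216
KE = (γ-1)mc² = 0.7216 × 0.49 × (3×10⁸)² = 3.182×10¹⁶ J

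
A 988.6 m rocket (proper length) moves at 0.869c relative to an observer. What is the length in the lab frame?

Proper length L₀ = 988.6 m
γ = 1/√(1 - 0.869²) = 2.021
L = L₀/γ = 988.6/2.021 = 489.2 m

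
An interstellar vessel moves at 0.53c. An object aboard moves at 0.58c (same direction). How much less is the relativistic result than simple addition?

Classical: u' + v = 0.58 + 0.53 = 1.11c
Relativistic: u = (0.58 + 0.53)/(1 + 0.3074) = 1.11/1.3074 = 0.8490c
Difference: 1.11 - 0.8490 = 0.2610c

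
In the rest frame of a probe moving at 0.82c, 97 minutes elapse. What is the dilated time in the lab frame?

Proper time Δt₀ = 97 minutes
γ = 1/√(1 - 0.82²) = 1.747
Δt = γΔt₀ = 1.747 × 97 = 169.5 minutes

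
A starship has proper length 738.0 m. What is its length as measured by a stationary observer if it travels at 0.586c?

Proper length L₀ = 738.0 m
γ = 1/√(1 - 0.586²) = 1.2341
L = L₀/γ = 738.0/1.2341 = 598.0 m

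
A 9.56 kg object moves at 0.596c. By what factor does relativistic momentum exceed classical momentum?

p_rel = γmv, p_class = mv
Ratio = γ = 1/√(1 - 0.596²) = 1.245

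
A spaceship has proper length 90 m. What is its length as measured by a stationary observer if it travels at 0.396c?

Proper length L₀ = 90 m
γ = 1/√(1 - 0.396²) = 1.089
L = L₀/γ = 90/1.089 = 82.64 m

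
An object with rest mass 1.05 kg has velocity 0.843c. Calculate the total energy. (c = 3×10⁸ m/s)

γ = 1/√(1 - 0.843²) = 1.859
mc² = 1.05 × (3×10⁸)² = 9.450×10¹⁶ J
E = γmc² = 1.859 × 9.450×10¹⁶ = 1.757×10¹⁷ J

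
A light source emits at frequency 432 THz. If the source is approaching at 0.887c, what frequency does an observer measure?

β = v/c = 0.887
(1+β)/(1-β) = 1.887/0.113 = 16.699
Doppler factor = √(16.699) = 4.086
f_obs = 432 × 4.086 = 1765 THz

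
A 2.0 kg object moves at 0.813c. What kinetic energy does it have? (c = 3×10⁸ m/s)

γ = 1/√(1 - 0.813²) = 1.7174
γ - 1 = 0.7174
KE = (γ-1)mc² = 0.7174 × 2.0 × (3×10⁸)² = 1.291×10¹⁷ J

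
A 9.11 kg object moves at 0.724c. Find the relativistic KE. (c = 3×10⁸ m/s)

γ = 1/√(1 - 0.724²) = 1.4497
γ - 1 = 0.4497
KE = (γ-1)mc² = 0.4497 × 9.11 × (3×10⁸)² = 3.687×10¹⁷ J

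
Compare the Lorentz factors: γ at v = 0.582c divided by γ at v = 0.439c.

γ₁ = 1/√(1 - 0.582²) = 1.230
γ₂ = 1/√(1 - 0.439²) = 1.113
γ₁/γ₂ = 1.230/1.113 = 1.105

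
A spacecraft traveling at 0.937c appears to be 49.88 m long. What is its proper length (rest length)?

Contracted length L = 49.88 m
γ = 1/√(1 - 0.937²) = 2.863
L₀ = γL = 2.863 × 49.88 = 142.8 m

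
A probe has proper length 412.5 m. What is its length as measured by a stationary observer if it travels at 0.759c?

Proper length L₀ = 412.5 m
γ = 1/√(1 - 0.759²) = 1.536
L = L₀/γ = 412.5/1.536 = 268.6 m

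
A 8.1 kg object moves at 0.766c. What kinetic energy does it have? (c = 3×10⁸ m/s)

γ = 1/√(1 - 0.766²) = 1.5556
γ - 1 = 0.5556
KE = (γ-1)mc² = 0.5556 × 8.1 × (3×10⁸)² = 4.050×10¹⁷ J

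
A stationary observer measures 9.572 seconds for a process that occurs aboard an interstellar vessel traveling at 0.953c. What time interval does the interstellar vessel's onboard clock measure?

Dilated time Δt = 9.572 seconds
γ = 1/√(1 - 0.953²) = 3.301
Δt₀ = Δt/γ = 9.572/3.301 = 2.900 seconds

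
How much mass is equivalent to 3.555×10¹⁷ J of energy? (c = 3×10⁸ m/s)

From E = mc², we get m = E/c²
c² = (3×10⁸)² = 9×10¹⁶ m²/s²
m = 3.555×10¹⁷ / 9×10¹⁶ = 3.950 kg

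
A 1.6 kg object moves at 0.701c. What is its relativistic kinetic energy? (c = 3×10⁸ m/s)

γ = 1/√(1 - 0.701²) = 1.4022
γ - 1 = 0.4022
KE = (γ-1)mc² = 0.4022 × 1.6 × (3×10⁸)² = 5.792×10¹⁶ J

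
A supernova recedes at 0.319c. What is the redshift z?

β = 0.319
(1+β)/(1-β) = 1.319/0.681 = 1.9369
√(1.9369) = 1.3917
z = 1.3917 - 1 = 0.3917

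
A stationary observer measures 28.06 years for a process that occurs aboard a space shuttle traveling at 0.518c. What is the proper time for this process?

Dilated time Δt = 28.06 years
γ = 1/√(1 - 0.518²) = 1.169
Δt₀ = Δt/γ = 28.06/1.169 = 24.00 years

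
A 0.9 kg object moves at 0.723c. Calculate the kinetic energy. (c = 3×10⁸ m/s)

γ = 1/√(1 - 0.723²) = 1.4475
γ - 1 = 0.4475
KE = (γ-1)mc² = 0.4475 × 0.9 × (3×10⁸)² = 3.625×10¹⁶ J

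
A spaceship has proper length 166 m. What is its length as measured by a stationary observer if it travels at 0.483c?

Proper length L₀ = 166 m
γ = 1/√(1 - 0.483²) = 1.142
L = L₀/γ = 166/1.142 = 145.4 m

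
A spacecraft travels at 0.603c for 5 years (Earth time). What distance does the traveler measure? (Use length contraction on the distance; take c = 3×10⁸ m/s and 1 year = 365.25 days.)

Earth distance: d = v × t = 0.603c × 5 yr = 2.8544×10¹⁶ m
γ = 1.2535
d' = d/γ = 2.8544×10¹⁶/1.2535 = 2.277×10¹⁶ m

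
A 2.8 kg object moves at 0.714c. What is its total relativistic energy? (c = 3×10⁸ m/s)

γ = 1/√(1 - 0.714²) = 1.428
mc² = 2.8 × (3×10⁸)² = 2.520×10¹⁷ J
E = γmc² = 1.428 × 2.520×10¹⁷ = 3.599×10¹⁷ J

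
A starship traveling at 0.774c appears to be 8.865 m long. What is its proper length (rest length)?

Contracted length L = 8.865 m
γ = 1/√(1 - 0.774²) = 1.579
L₀ = γL = 1.579 × 8.865 = 14.00 m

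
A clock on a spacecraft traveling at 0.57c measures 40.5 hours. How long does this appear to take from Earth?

Proper time Δt₀ = 40.5 hours
γ = 1/√(1 - 0.57²) = 1.217
Δt = γΔt₀ = 1.217 × 40.5 = 49.29 hours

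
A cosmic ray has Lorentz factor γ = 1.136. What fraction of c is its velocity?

From γ = 1/√(1 - v²/c²):
1/γ² = 1/1.136² = 0.774896
v²/c² = 1 - 0.774896 = 0.225104
v/c = √(0.225104) = 0.4745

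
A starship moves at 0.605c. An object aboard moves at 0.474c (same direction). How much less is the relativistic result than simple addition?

Classical: u' + v = 0.474 + 0.605 = 1.079c
Relativistic: u = (0.474 + 0.605)/(1 + 0.28677) = 1.079/1.28677 = 0.8385c
Difference: 1.079 - 0.8385 = 0.2405c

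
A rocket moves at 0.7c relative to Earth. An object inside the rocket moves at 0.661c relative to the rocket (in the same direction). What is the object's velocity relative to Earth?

u = (u' + v)/(1 + u'v/c²)
Numerator: 0.661 + 0.7 = 1.361
Denominator: 1 + 0.4627 = 1.4627
u = 1.361/1.4627 = 0.9305c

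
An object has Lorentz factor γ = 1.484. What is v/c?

From γ = 1/√(1 - v²/c²):
1/γ² = 1/1.484² = 0.4541
v²/c² = 1 - 0.4541 = 0.5459
v/c = √(0.5459) = 0.7389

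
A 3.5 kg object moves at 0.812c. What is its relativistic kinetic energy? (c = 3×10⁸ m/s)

γ = 1/√(1 - 0.812²) = 1.7133
γ - 1 = 0.7133
KE = (γ-1)mc² = 0.7133 × 3.5 × (3×10⁸)² = 2.247×10¹⁷ J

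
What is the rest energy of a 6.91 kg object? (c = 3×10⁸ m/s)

c² = (3×10⁸)² = 9.000×10¹⁶ m²/s²
E₀ = mc² = 6.91 × 9.000×10¹⁶ = 6.219×10¹⁷ J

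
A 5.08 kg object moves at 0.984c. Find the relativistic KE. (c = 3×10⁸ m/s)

γ = 1/√(1 - 0.984²) = 5.613
γ - 1 = 4.613
KE = (γ-1)mc² = 4.613 × 5.08 × (3×10⁸)² = 2.109×10¹⁸ J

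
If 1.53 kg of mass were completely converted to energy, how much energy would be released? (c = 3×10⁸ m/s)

Using E = mc²:
c² = (3×10⁸)² = 9×10¹⁶ m²/s²
E = 1.53 × 9×10¹⁶ = 1.377×10¹⁷ J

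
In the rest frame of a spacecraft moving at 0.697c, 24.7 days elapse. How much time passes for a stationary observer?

Proper time Δt₀ = 24.7 days
γ = 1/√(1 - 0.697²) = 1.3946
Δt = γΔt₀ = 1.3946 × 24.7 = 34.45 days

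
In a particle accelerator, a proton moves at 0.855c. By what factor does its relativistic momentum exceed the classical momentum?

p_rel = γmv, p_class = mv
Ratio = γ = 1/√(1 - 0.855²)
= 1/√(0.268975) = 1.928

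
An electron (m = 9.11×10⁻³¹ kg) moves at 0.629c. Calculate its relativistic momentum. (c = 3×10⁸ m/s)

γ = 1/√(1 - 0.629²) = 1.286
v = 0.629 × 3×10⁸ = 1.887×10⁸ m/s
p = γmv = 1.286 × 9.11×10⁻³¹ × 1.887×10⁸ = 2.211×10⁻²² kg·m/s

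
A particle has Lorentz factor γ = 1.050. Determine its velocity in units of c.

From γ = 1/√(1 - v²/c²):
1/γ² = 1/1.050² = 0.90703
v²/c² = 1 - 0.90703 = 0.09297
v/c = √(0.09297) = 0.3049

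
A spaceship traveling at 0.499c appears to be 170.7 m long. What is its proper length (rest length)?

Contracted length L = 170.7 m
γ = 1/√(1 - 0.499²) = 1.154
L₀ = γL = 1.154 × 170.7 = 197.0 m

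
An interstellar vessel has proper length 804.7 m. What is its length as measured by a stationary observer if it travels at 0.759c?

Proper length L₀ = 804.7 m
γ = 1/√(1 - 0.759²) = 1.536
L = L₀/γ = 804.7/1.536 = 523.9 m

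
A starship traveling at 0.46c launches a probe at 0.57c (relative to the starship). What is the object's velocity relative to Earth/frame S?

u = (u' + v)/(1 + u'v/c²)
Numerator: 0.57 + 0.46 = 1.03
Denominator: 1 + 0.2622 = 1.2622
u = 1.03/1.2622 = 0.8160c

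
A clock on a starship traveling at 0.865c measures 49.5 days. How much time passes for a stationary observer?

Proper time Δt₀ = 49.5 days
γ = 1/√(1 - 0.865²) = 1.993
Δt = γΔt₀ = 1.993 × 49.5 = 98.65 days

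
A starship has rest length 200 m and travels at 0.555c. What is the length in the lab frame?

Proper length L₀ = 200 m
γ = 1/√(1 - 0.555²) = 1.202
L = L₀/γ = 200/1.202 = 166.4 m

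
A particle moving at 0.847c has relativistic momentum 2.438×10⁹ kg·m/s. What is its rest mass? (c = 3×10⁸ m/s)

γ = 1/√(1 - 0.847²) = 1.88114
v = 0.847 × 3×10⁸ = 2.541×10⁸ m/s
m = p/(γv) = 2.438×10⁹/(1.88114 × 2.541×10⁸) = 5.100 kg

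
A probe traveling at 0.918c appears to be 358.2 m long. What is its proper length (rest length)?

Contracted length L = 358.2 m
γ = 1/√(1 - 0.918²) = 2.5216
L₀ = γL = 2.5216 × 358.2 = 903.2 m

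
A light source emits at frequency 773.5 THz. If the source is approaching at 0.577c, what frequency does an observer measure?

β = v/c = 0.577
(1+β)/(1-β) = 1.577/0.423 = 3.728
Doppler factor = √(3.728) = 1.931
f_obs = 773.5 × 1.931 = 1494 THz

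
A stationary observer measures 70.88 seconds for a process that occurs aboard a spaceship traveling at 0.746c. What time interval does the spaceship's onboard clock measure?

Dilated time Δt = 70.88 seconds
γ = 1/√(1 - 0.746²) = 1.5016
Δt₀ = Δt/γ = 70.88/1.5016 = 47.20 seconds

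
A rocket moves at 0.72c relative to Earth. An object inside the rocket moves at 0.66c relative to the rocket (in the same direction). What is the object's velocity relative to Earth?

u = (u' + v)/(1 + u'v/c²)
Numerator: 0.66 + 0.72 = 1.38
Denominator: 1 + 0.4752 = 1.4752
u = 1.38/1.4752 = 0.9355c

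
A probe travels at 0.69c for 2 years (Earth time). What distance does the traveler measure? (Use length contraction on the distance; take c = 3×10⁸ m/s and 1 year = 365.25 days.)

Earth distance: d = v × t = 0.69c × 2 yr = 1.3065×10¹⁶ m
γ = 1.3816
d' = d/γ = 1.3065×10¹⁶/1.3816 = 9.456×10¹⁵ m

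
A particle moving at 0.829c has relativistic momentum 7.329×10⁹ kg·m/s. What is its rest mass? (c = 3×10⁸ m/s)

γ = 1/√(1 - 0.829²) = 1.788
v = 0.829 × 3×10⁸ = 2.487×10⁸ m/s
m = p/(γv) = 7.329×10⁹/(1.788 × 2.487×10⁸) = 16.48 kg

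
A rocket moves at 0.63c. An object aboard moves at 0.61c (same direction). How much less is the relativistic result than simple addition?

Classical: u' + v = 0.61 + 0.63 = 1.24c
Relativistic: u = (0.61 + 0.63)/(1 + 0.3843) = 1.24/1.3843 = 0.8958c
Difference: 1.24 - 0.8958 = 0.3442c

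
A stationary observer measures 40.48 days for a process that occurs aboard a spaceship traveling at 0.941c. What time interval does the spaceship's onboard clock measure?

Dilated time Δt = 40.48 days
γ = 1/√(1 - 0.941²) = 2.955
Δt₀ = Δt/γ = 40.48/2.955 = 13.70 days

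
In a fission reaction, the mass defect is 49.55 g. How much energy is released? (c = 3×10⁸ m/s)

Convert mass defect: Δm = 49.55 g = 0.04955 kg
E = Δm·c² = 0.04955 × (3×10⁸)²
= 0.04955 × 9×10¹⁶ = 4.460×10¹⁵ J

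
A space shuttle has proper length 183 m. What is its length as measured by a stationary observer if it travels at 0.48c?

Proper length L₀ = 183 m
γ = 1/√(1 - 0.48²) = 1.140
L = L₀/γ = 183/1.140 = 160.5 m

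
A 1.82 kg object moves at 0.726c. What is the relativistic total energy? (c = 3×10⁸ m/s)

γ = 1/√(1 - 0.726²) = 1.454
mc² = 1.82 × (3×10⁸)² = 1.638×10¹⁷ J
E = γmc² = 1.454 × 1.638×10¹⁷ = 2.382×10¹⁷ J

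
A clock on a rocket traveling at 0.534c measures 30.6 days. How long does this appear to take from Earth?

Proper time Δt₀ = 30.6 days
γ = 1/√(1 - 0.534²) = 1.1828
Δt = γΔt₀ = 1.1828 × 30.6 = 36.19 days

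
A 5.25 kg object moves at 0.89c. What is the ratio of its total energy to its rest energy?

E = γmc², E₀ = mc²
E/E₀ = γ = 1/√(1 - 0.89²) = 2.193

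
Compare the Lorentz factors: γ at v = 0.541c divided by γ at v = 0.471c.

γ₁ = 1/√(1 - 0.541²) = 1.189
γ₂ = 1/√(1 - 0.471²) = 1.134
γ₁/γ₂ = 1.189/1.134 = 1.049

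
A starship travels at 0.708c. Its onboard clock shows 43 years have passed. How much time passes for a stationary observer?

Proper time Δt₀ = 43 years
γ = 1/√(1 - 0.708²) = 1.416
Δt = γΔt₀ = 1.416 × 43 = 60.89 years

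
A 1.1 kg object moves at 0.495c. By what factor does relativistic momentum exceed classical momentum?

p_rel = γmv, p_class = mv
Ratio = γ = 1/√(1 - 0.495²) = 1.151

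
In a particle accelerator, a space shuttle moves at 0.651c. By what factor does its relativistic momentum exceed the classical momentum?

p_rel = γmv, p_class = mv
Ratio = γ = 1/√(1 - 0.651²)
= 1/√(0.576199) = 1.317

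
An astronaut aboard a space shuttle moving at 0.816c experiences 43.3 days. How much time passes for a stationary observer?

Proper time Δt₀ = 43.3 days
γ = 1/√(1 - 0.816²) = 1.730
Δt = γΔt₀ = 1.730 × 43.3 = 74.91 days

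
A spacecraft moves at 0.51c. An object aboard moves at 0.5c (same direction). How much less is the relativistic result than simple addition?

Classical: u' + v = 0.5 + 0.51 = 1.01c
Relativistic: u = (0.5 + 0.51)/(1 + 0.255) = 1.01/1.255 = 0.8048c
Difference: 1.01 - 0.8048 = 0.2052c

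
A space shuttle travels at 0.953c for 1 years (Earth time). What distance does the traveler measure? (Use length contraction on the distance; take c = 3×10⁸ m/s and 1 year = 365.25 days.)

Earth distance: d = v × t = 0.953c × 1 yr = 9.022×10¹⁵ m
γ = 3.301
d' = d/γ = 9.022×10¹⁵/3.301 = 2.733×10¹⁵ m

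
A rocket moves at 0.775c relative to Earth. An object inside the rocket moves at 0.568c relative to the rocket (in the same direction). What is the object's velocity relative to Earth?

u = (u' + v)/(1 + u'v/c²)
Numerator: 0.568 + 0.775 = 1.343
Denominator: 1 + 0.4402 = 1.4402
u = 1.343/1.4402 = 0.9325c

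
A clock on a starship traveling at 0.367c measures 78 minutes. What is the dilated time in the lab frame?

Proper time Δt₀ = 78 minutes
γ = 1/√(1 - 0.367²) = 1.075
Δt = γΔt₀ = 1.075 × 78 = 83.85 minutes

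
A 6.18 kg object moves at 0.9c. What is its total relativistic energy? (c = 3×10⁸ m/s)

γ = 1/√(1 - 0.9²) = 2.294
mc² = 6.18 × (3×10⁸)² = 5.562×10¹⁷ J
E = γmc² = 2.294 × 5.562×10¹⁷ = 1.276×10¹⁸ J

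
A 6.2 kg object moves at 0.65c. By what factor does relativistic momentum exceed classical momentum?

p_rel = γmv, p_class = mv
Ratio = γ = 1/√(1 - 0.65²) = 1.316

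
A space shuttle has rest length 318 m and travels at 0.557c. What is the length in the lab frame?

Proper length L₀ = 318 m
γ = 1/√(1 - 0.557²) = 1.204
L = L₀/γ = 318/1.204 = 264.1 m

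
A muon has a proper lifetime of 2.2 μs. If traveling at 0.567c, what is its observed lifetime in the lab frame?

Proper lifetime τ₀ = 2.2 μs
γ = 1/√(1 - 0.567²) = 1.214
τ = γτ₀ = 1.214 × 2.2 μs = 2.671 μs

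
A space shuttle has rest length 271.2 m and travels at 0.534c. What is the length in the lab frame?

Proper length L₀ = 271.2 m
γ = 1/√(1 - 0.534²) = 1.1828
L = L₀/γ = 271.2/1.1828 = 229.3 m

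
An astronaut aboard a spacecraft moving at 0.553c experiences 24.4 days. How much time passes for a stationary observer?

Proper time Δt₀ = 24.4 days
γ = 1/√(1 - 0.553²) = 1.20022
Δt = γΔt₀ = 1.20022 × 24.4 = 29.29 days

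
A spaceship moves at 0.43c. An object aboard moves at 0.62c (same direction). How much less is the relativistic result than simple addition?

Classical: u' + v = 0.62 + 0.43 = 1.05c
Relativistic: u = (0.62 + 0.43)/(1 + 0.2666) = 1.05/1.2666 = 0.8290c
Difference: 1.05 - 0.8290 = 0.2210c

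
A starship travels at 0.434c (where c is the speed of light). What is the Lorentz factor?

v/c = 0.434, so (v/c)² = 0.188356
1 - (v/c)² = 0.811644
γ = 1/√(0.811644) = 1.110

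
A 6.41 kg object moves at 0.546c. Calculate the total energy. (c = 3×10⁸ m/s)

γ = 1/√(1 - 0.546²) = 1.1936
mc² = 6.41 × (3×10⁸)² = 5.769×10¹⁷ J
E = γmc² = 1.1936 × 5.769×10¹⁷ = 6.886×10¹⁷ J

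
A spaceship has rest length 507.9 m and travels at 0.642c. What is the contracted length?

Proper length L₀ = 507.9 m
γ = 1/√(1 - 0.642²) = 1.3043
L = L₀/γ = 507.9/1.3043 = 389.4 m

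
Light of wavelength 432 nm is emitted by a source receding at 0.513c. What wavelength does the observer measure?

β = 0.513
Wavelength Doppler factor = √(1.513/0.487) = √(3.1068) = 1.7626
λ_obs = 432 × 1.7626 = 761.4 nm (redshift)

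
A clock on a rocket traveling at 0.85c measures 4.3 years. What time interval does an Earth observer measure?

Proper time Δt₀ = 4.3 years
γ = 1/√(1 - 0.85²) = 1.8983
Δt = γΔt₀ = 1.8983 × 4.3 = 8.163 years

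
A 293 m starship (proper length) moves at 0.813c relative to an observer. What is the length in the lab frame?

Proper length L₀ = 293 m
γ = 1/√(1 - 0.813²) = 1.717
L = L₀/γ = 293/1.717 = 170.6 m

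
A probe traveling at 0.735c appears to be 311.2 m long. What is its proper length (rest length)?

Contracted length L = 311.2 m
γ = 1/√(1 - 0.735²) = 1.475
L₀ = γL = 1.475 × 311.2 = 459.0 m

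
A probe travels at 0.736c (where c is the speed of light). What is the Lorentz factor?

v/c = 0.736, so (v/c)² = 0.541696
1 - (v/c)² = 0.458304
γ = 1/√(0.458304) = 1.477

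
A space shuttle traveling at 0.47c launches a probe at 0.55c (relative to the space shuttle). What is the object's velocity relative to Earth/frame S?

u = (u' + v)/(1 + u'v/c²)
Numerator: 0.55 + 0.47 = 1.02
Denominator: 1 + 0.2585 = 1.2585
u = 1.02/1.2585 = 0.8105c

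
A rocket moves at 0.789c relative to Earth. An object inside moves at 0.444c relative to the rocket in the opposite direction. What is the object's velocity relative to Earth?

Object's velocity in rocket frame is u' = -0.444c
u = (u' + v)/(1 + u'v/c²) = (v - 0.444)/(1 - 0.444·v/c²)
Numerator: 0.789 - 0.444 = 0.345
Denominator: 1 - 0.350316 = 0.649684
u = 0.345/0.649684 = 0.5310c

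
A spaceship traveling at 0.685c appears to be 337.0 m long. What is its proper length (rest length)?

Contracted length L = 337.0 m
γ = 1/√(1 - 0.685²) = 1.3726
L₀ = γL = 1.3726 × 337.0 = 462.6 m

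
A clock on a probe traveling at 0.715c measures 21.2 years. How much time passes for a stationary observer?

Proper time Δt₀ = 21.2 years
γ = 1/√(1 - 0.715²) = 1.430
Δt = γΔt₀ = 1.430 × 21.2 = 30.32 years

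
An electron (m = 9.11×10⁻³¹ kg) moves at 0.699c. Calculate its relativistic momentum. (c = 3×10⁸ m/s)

γ = 1/√(1 - 0.699²) = 1.398
v = 0.699 × 3×10⁸ = 2.097×10⁸ m/s
p = γmv = 1.398 × 9.11×10⁻³¹ × 2.097×10⁸ = 2.671×10⁻²² kg·m/s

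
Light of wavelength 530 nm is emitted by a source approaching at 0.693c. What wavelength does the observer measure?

β = 0.693
Wavelength Doppler factor = √(0.307/1.693) = √(0.1813) = 0.4258
λ_obs = 530 × 0.4258 = 225.7 nm (blueshift)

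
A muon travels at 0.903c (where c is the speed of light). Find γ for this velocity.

v/c = 0.903, so (v/c)² = 0.815409
1 - (v/c)² = 0.184591
γ = 1/√(0.184591) = 2.328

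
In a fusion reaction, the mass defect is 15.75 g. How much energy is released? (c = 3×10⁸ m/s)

Convert mass defect: Δm = 15.75 g = 0.01575 kg
E = Δm·c² = 0.01575 × (3×10⁸)²
= 0.01575 × 9×10¹⁶ = 1.418×10¹⁵ J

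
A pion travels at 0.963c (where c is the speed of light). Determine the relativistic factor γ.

v/c = 0.963, so (v/c)² = 0.927369
1 - (v/c)² = 0.072631
γ = 1/√(0.072631) = 3.711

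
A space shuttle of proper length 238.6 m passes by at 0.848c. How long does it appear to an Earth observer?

Proper length L₀ = 238.6 m
γ = 1/√(1 - 0.848²) = 1.8868
L = L₀/γ = 238.6/1.8868 = 126.5 m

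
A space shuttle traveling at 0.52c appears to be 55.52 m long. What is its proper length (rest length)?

Contracted length L = 55.52 m
γ = 1/√(1 - 0.52²) = 1.1707
L₀ = γL = 1.1707 × 55.52 = 65.00 m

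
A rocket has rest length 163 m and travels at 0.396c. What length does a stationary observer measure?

Proper length L₀ = 163 m
γ = 1/√(1 - 0.396²) = 1.089
L = L₀/γ = 163/1.089 = 149.7 m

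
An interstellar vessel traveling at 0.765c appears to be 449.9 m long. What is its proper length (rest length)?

Contracted length L = 449.9 m
γ = 1/√(1 - 0.765²) = 1.5527
L₀ = γL = 1.5527 × 449.9 = 698.6 m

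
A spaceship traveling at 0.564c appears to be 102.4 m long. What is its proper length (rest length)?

Contracted length L = 102.4 m
γ = 1/√(1 - 0.564²) = 1.211
L₀ = γL = 1.211 × 102.4 = 124.0 m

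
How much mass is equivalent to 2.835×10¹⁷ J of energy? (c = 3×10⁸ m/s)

From E = mc², we get m = E/c²
c² = (3×10⁸)² = 9×10¹⁶ m²/s²
m = 2.835×10¹⁷ / 9×10¹⁶ = 3.150 kg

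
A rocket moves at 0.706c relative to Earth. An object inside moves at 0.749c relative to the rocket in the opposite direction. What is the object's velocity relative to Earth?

Object's velocity in rocket frame is u' = -0.749c
u = (u' + v)/(1 + u'v/c²) = (v - 0.749)/(1 - 0.749·v/c²)
Numerator: 0.706 - 0.749 = -0.043
Denominator: 1 - 0.528794 = 0.471206
u = -0.043/0.471206 = -0.09126c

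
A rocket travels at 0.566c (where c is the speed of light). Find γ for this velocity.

v/c = 0.566, so (v/c)² = 0.320356
1 - (v/c)² = 0.679644
γ = 1/√(0.679644) = 1.213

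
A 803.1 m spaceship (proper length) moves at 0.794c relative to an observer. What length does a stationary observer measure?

Proper length L₀ = 803.1 m
γ = 1/√(1 - 0.794²) = 1.645
L = L₀/γ = 803.1/1.645 = 488.2 m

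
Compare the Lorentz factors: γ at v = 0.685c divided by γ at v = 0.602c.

γ₁ = 1/√(1 - 0.685²) = 1.3726
γ₂ = 1/√(1 - 0.602²) = 1.2524
γ₁/γ₂ = 1.3726/1.2524 = 1.096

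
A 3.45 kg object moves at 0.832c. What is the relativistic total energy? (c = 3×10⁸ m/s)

γ = 1/√(1 - 0.832²) = 1.8025
mc² = 3.45 × (3×10⁸)² = 3.105×10¹⁷ J
E = γmc² = 1.8025 × 3.105×10¹⁷ = 5.597×10¹⁷ J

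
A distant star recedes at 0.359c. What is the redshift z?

β = 0.359
(1+β)/(1-β) = 1.359/0.641 = 2.1201
√(2.1201) = 1.4561
z = 1.4561 - 1 = 0.4561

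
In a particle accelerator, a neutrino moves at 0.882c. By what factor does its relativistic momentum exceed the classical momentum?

p_rel = γmv, p_class = mv
Ratio = γ = 1/√(1 - 0.882²)
= 1/√(0.222076) = 2.122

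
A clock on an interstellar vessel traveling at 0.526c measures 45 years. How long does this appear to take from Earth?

Proper time Δt₀ = 45 years
γ = 1/√(1 - 0.526²) = 1.1758
Δt = γΔt₀ = 1.1758 × 45 = 52.91 years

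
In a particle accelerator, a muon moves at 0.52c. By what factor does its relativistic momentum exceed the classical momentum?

p_rel = γmv, p_class = mv
Ratio = γ = 1/√(1 - 0.52²)
= 1/√(0.7296) = 1.171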